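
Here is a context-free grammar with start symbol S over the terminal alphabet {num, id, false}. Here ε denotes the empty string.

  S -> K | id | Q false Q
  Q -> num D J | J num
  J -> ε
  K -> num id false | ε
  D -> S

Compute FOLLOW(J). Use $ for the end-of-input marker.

{$, false, num}

FIRST(J): from J->ε we get {ε}. So FIRST(J) = {ε}.
FIRST(K): from K->num id false we get {num}; from K->ε we get {ε}. So FIRST(K) = {ε, num}.
FIRST(Q): from Q->num D J we get {num}; from Q->J num we get {num}. So FIRST(Q) = {num}.
FIRST(S): from S->K we get {ε, num}; from S->id we get {id}; from S->Q false Q we get {num}. So FIRST(S) = {ε, id, num}.
FIRST(D): from D->S we get {ε, id, num}. So FIRST(D) = {ε, id, num}.
FOLLOW(S) includes $ since S is the start symbol.
FOLLOW(S): in D->S, the suffix after S is empty, so FOLLOW(S) ⊇ FOLLOW(D) = {$, false}. Thus FOLLOW(S) = {$, false}.
FOLLOW(Q): in S->Q false Q (occurrence 1), Q is followed by false Q with FIRST {false}; in S->Q false Q (occurrence 2), the suffix after Q is empty, so FOLLOW(Q) ⊇ FOLLOW(S) = {$, false}. Thus FOLLOW(Q) = {$, false}.
FOLLOW(J): in Q->num D J, the suffix after J is empty, so FOLLOW(J) ⊇ FOLLOW(Q) = {$, false}; in Q->J num, J is followed by num with FIRST {num}. Thus FOLLOW(J) = {$, false, num}.
FOLLOW(K): in S->K, the suffix after K is empty, so FOLLOW(K) ⊇ FOLLOW(S) = {$, false}. Thus FOLLOW(K) = {$, false}.
FOLLOW(D): in Q->num D J, D is followed by J with FIRST {ε}; in Q->num D J, the suffix after D is nullable, so FOLLOW(D) ⊇ FOLLOW(Q) = {$, false}. Thus FOLLOW(D) = {$, false}.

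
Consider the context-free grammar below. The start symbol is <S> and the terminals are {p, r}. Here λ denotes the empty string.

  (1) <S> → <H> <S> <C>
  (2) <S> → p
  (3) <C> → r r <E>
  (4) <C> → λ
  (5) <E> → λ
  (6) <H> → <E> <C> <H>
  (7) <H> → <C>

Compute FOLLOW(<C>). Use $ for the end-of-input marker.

{$, p, r}

FIRST(<C>) = {λ, r}
FIRST(<E>) = {λ}
FIRST(<H>) = {λ, r}  (via <E> <C> <H>, <C>)
FIRST(<S>) = {p, r}  (via <H> <S> <C>)
FOLLOW(<S>) includes $ since <S> is the start symbol.
FOLLOW(<S>): in <S>→<H> <S> <C>, <S> is followed by <C> with FIRST {λ, r}; in <S>→<H> <S> <C>, the suffix after <S> is nullable (adds nothing new). Thus FOLLOW(<S>) = {$, r}.
FOLLOW(<H>): in <S>→<H> <S> <C>, <H> is followed by <S> <C> with FIRST {p, r}; in <H>→<E> <C> <H>, the suffix after <H> is empty (adds nothing new). Thus FOLLOW(<H>) = {p, r}.
FOLLOW(<C>): in <S>→<H> <S> <C>, the suffix after <C> is empty, so FOLLOW(<C>) ⊇ FOLLOW(<S>) = {$, r}; in <H>→<E> <C> <H>, <C> is followed by <H> with FIRST {λ, r}; in <H>→<E> <C> <H>, the suffix after <C> is nullable, so FOLLOW(<C>) ⊇ FOLLOW(<H>) = {p, r}; in <H>→<C>, the suffix after <C> is empty, so FOLLOW(<C>) ⊇ FOLLOW(<H>) = {p, r}. Thus FOLLOW(<C>) = {$, p, r}.
FOLLOW(<E>): in <C>→r r <E>, the suffix after <E> is empty, so FOLLOW(<E>) ⊇ FOLLOW(<C>) = {$, p, r}; in <H>→<E> <C> <H>, <E> is followed by <C> <H> with FIRST {λ, r}; in <H>→<E> <C> <H>, the suffix after <E> is nullable, so FOLLOW(<E>) ⊇ FOLLOW(<H>) = {p, r}. Thus FOLLOW(<E>) = {$, p, r}.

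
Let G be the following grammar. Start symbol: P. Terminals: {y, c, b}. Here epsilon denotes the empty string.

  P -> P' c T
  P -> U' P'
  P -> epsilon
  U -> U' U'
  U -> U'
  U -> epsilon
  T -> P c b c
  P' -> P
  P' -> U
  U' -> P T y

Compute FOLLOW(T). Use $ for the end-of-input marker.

{$, c, y}

FIRST(P) = {epsilon, c}  (via P' c T, U' P')
FIRST(T) = {c}  (via P c b c)
FIRST(U') = {c}  (via P T y)
FIRST(U) = {epsilon, c}  (via U' U', U')
FIRST(P') = {epsilon, c}  (via P, U)
FOLLOW(P) includes $ since P is the start symbol.
FOLLOW(P): in T->P c b c, P is followed by c b c with FIRST {c}; in P'->P, the suffix after P is empty, so FOLLOW(P) ⊇ FOLLOW(P') = {$, c}; in U'->P T y, P is followed by T y with FIRST {c}. Thus FOLLOW(P) = {$, c}.
FOLLOW(T): in P->P' c T, the suffix after T is empty, so FOLLOW(T) ⊇ FOLLOW(P) = {$, c}; in U'->P T y, T is followed by y with FIRST {y}. Thus FOLLOW(T) = {$, c, y}.
FOLLOW(P'): in P->P' c T, P' is followed by c T with FIRST {c}; in P->U' P', the suffix after P' is empty, so FOLLOW(P') ⊇ FOLLOW(P) = {$, c}. Thus FOLLOW(P') = {$, c}.
FOLLOW(U): in P'->U, the suffix after U is empty, so FOLLOW(U) ⊇ FOLLOW(P') = {$, c}. Thus FOLLOW(U) = {$, c}.
FOLLOW(U'): in P->U' P', U' is followed by P' with FIRST {epsilon, c}; in P->U' P', the suffix after U' is nullable, so FOLLOW(U') ⊇ FOLLOW(P) = {$, c}; in U->U' U' (occurrence 1), U' is followed by U' with FIRST {c}; in U->U' U' (occurrence 2), the suffix after U' is empty, so FOLLOW(U') ⊇ FOLLOW(U) = {$, c}; in U->U', the suffix after U' is empty, so FOLLOW(U') ⊇ FOLLOW(U) = {$, c}. Thus FOLLOW(U') = {$, c}.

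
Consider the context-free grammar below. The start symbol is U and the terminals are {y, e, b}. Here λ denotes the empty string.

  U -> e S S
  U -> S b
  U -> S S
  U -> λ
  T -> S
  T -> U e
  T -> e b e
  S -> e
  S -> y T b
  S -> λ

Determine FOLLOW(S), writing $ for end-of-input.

FIRST(S) = {λ, e, y}
FIRST(U) = {λ, b, e, y}  (via S b, S S)
FIRST(T) = {λ, b, e, y}  (via S, U e)
FOLLOW(U) includes $ since U is the start symbol.
FOLLOW(U): in T->U e, U is followed by e with FIRST {e}. Thus FOLLOW(U) = {$, e}.
FOLLOW(T): in S->y T b, T is followed by b with FIRST {b}. Thus FOLLOW(T) = {b}.
FOLLOW(S): in U->e S S (occurrence 1), S is followed by S with FIRST {λ, e, y}; in U->e S S (occurrence 1), the suffix after S is nullable, so FOLLOW(S) ⊇ FOLLOW(U) = {$, e}; in U->e S S (occurrence 2), the suffix after S is empty, so FOLLOW(S) ⊇ FOLLOW(U) = {$, e}; in U->S b, S is followed by b with FIRST {b}; in U->S S (occurrence 1), S is followed by S with FIRST {λ, e, y}; in U->S S (occurrence 1), the suffix after S is nullable, so FOLLOW(S) ⊇ FOLLOW(U) = {$, e}; in U->S S (occurrence 2), the suffix after S is empty, so FOLLOW(S) ⊇ FOLLOW(U) = {$, e}; in T->S, the suffix after S is empty, so FOLLOW(S) ⊇ FOLLOW(T) = {b}. Thus FOLLOW(S) = {$, b, e, y}.

{$, b, e, y}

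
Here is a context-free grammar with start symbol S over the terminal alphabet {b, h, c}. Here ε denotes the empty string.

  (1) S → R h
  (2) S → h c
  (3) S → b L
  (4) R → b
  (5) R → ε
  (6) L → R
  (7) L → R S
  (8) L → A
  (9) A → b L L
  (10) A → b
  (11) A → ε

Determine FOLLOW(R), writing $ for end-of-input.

{$, b, h}

FIRST(R): from R→b we get {b}; from R→ε we get {ε}. So FIRST(R) = {ε, b}.
FIRST(A): from A→b L L we get {b}; from A→b we get {b}; from A→ε we get {ε}. So FIRST(A) = {ε, b}.
FIRST(S): from S→R h we get {b, h}; from S→h c we get {h}; from S→b L we get {b}. So FIRST(S) = {b, h}.
FIRST(L): from L→R we get {ε, b}; from L→R S we get {b, h}; from L→A we get {ε, b}. So FIRST(L) = {ε, b, h}.
FOLLOW(S) includes $ since S is the start symbol.
FOLLOW(S): in L→R S, the suffix after S is empty, so FOLLOW(S) ⊇ FOLLOW(L) = {$, b, h}. Thus FOLLOW(S) = {$, b, h}.
FOLLOW(R): in S→R h, R is followed by h with FIRST {h}; in L→R, the suffix after R is empty, so FOLLOW(R) ⊇ FOLLOW(L) = {$, b, h}; in L→R S, R is followed by S with FIRST {b, h}. Thus FOLLOW(R) = {$, b, h}.
FOLLOW(L): in S→b L, the suffix after L is empty, so FOLLOW(L) ⊇ FOLLOW(S) = {$, b, h}; in A→b L L (occurrence 1), L is followed by L with FIRST {ε, b, h}; in A→b L L (occurrence 1), the suffix after L is nullable, so FOLLOW(L) ⊇ FOLLOW(A) = {$, b, h}; in A→b L L (occurrence 2), the suffix after L is empty, so FOLLOW(L) ⊇ FOLLOW(A) = {$, b, h}. Thus FOLLOW(L) = {$, b, h}.
FOLLOW(A): in L→A, the suffix after A is empty, so FOLLOW(A) ⊇ FOLLOW(L) = {$, b, h}. Thus FOLLOW(A) = {$, b, h}.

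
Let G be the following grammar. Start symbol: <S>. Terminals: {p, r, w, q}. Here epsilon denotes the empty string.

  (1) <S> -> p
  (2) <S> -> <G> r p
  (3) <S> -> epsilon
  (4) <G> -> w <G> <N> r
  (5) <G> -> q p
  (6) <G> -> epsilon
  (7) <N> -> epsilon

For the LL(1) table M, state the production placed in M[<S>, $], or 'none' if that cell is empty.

<S> -> epsilon

FIRST(<G>) = {epsilon, q, w}
FIRST(<N>) = {epsilon}
FIRST(<S>) = {epsilon, p, q, r, w}  (via <G> r p)
FOLLOW(<S>) includes $ since <S> is the start symbol.
FOLLOW(<S>): <S> appears on no right-hand side. Thus FOLLOW(<S>) = {$}.
For <S> -> p: FIRST(p) = {p}, so it goes in M[<S>, t] for t ∈ {p}.
For <S> -> <G> r p: FIRST(<G> r p) = {q, r, w}, so it goes in M[<S>, t] for t ∈ {q, r, w}.
For <S> -> epsilon: FIRST(epsilon) = {epsilon}, so it goes in M[<S>, t] for t ∈ {}; since epsilon ∈ FIRST, also for every t ∈ FOLLOW(<S>) = {$}.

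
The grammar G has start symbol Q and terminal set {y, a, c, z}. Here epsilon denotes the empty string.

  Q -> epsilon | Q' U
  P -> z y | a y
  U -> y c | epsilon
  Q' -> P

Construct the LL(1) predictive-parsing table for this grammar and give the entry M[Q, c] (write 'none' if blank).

FIRST(P) = {a, z}
FIRST(U) = {epsilon, y}
FIRST(Q') = {a, z}  (via P)
FIRST(Q) = {epsilon, a, z}  (via Q' U)
FOLLOW(Q) includes $ since Q is the start symbol.
FOLLOW(Q): Q appears on no right-hand side. Thus FOLLOW(Q) = {$}.
For Q -> epsilon: FIRST(epsilon) = {epsilon}, so it goes in M[Q, t] for t ∈ {}; since epsilon ∈ FIRST, also for every t ∈ FOLLOW(Q) = {$}.
For Q -> Q' U: FIRST(Q' U) = {a, z}, so it goes in M[Q, t] for t ∈ {a, z}.
None of these place a production in M[Q, c].

none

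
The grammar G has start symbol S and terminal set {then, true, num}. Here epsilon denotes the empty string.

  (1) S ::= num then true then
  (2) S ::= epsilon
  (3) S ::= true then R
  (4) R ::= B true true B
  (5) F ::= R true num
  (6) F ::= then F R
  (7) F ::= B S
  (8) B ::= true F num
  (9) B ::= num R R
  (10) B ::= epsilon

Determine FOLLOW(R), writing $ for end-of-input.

{$, num, true}

FIRST(S): from S::=num then true then we get {num}; from S::=epsilon we get {epsilon}; from S::=true then R we get {true}. So FIRST(S) = {epsilon, num, true}.
FIRST(B): from B::=true F num we get {true}; from B::=num R R we get {num}; from B::=epsilon we get {epsilon}. So FIRST(B) = {epsilon, num, true}.
FIRST(R): from R::=B true true B we get {num, true}. So FIRST(R) = {num, true}.
FIRST(F): from F::=R true num we get {num, true}; from F::=then F R we get {then}; from F::=B S we get {epsilon, num, true}. So FIRST(F) = {epsilon, num, then, true}.
FOLLOW(S) includes $ since S is the start symbol.
FOLLOW(F): in F::=then F R, F is followed by R with FIRST {num, true}; in B::=true F num, F is followed by num with FIRST {num}. Thus FOLLOW(F) = {num, true}.
FOLLOW(S): in F::=B S, the suffix after S is empty, so FOLLOW(S) ⊇ FOLLOW(F) = {num, true}. Thus FOLLOW(S) = {$, num, true}.
FOLLOW(R): in S::=true then R, the suffix after R is empty, so FOLLOW(R) ⊇ FOLLOW(S) = {$, num, true}; in F::=R true num, R is followed by true num with FIRST {true}; in F::=then F R, the suffix after R is empty, so FOLLOW(R) ⊇ FOLLOW(F) = {num, true}; in B::=num R R (occurrence 1), R is followed by R with FIRST {num, true}; in B::=num R R (occurrence 2), the suffix after R is empty, so FOLLOW(R) ⊇ FOLLOW(B) = {$, num, true}. Thus FOLLOW(R) = {$, num, true}.
FOLLOW(B): in R::=B true true B (occurrence 1), B is followed by true true B with FIRST {true}; in R::=B true true B (occurrence 2), the suffix after B is empty, so FOLLOW(B) ⊇ FOLLOW(R) = {$, num, true}; in F::=B S, B is followed by S with FIRST {epsilon, num, true}; in F::=B S, the suffix after B is nullable, so FOLLOW(B) ⊇ FOLLOW(F) = {num, true}. Thus FOLLOW(B) = {$, num, true}.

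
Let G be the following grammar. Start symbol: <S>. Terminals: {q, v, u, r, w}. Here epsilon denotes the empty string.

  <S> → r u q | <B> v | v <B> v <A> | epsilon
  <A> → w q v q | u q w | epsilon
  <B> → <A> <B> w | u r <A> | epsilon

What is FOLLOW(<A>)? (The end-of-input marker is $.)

{$, u, v, w}

FIRST(<A>) = {epsilon, u, w}
FIRST(<B>) = {epsilon, u, w}  (via <A> <B> w)
FIRST(<S>) = {epsilon, r, u, v, w}  (via <B> v)
FOLLOW(<S>) includes $ since <S> is the start symbol.
FOLLOW(<S>): <S> appears on no right-hand side. Thus FOLLOW(<S>) = {$}.
FOLLOW(<B>): in <S>→<B> v, <B> is followed by v with FIRST {v}; in <S>→v <B> v <A>, <B> is followed by v <A> with FIRST {v}; in <B>→<A> <B> w, <B> is followed by w with FIRST {w}. Thus FOLLOW(<B>) = {v, w}.
FOLLOW(<A>): in <S>→v <B> v <A>, the suffix after <A> is empty, so FOLLOW(<A>) ⊇ FOLLOW(<S>) = {$}; in <B>→<A> <B> w, <A> is followed by <B> w with FIRST {u, w}; in <B>→u r <A>, the suffix after <A> is empty, so FOLLOW(<A>) ⊇ FOLLOW(<B>) = {v, w}. Thus FOLLOW(<A>) = {$, u, v, w}.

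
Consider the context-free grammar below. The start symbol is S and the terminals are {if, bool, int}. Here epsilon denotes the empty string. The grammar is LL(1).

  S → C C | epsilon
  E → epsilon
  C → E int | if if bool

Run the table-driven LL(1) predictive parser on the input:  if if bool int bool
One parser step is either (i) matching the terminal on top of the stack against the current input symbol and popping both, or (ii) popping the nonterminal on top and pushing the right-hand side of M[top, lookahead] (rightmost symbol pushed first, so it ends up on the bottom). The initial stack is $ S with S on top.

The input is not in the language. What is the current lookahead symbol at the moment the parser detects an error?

bool

step 1: stack=$ S  input=if if bool int bool $  — expand S → C C
step 2: stack=$ C C  input=if if bool int bool $  — expand C → if if bool
step 3: stack=$ C bool if if  input=if if bool int bool $  — match if
step 4: stack=$ C bool if  input=if bool int bool $  — match if
step 5: stack=$ C bool  input=bool int bool $  — match bool
step 6: stack=$ C  input=int bool $  — expand C → E int
step 7: stack=$ int E  input=int bool $  — expand E → epsilon
step 8: stack=$ int  input=int bool $  — match int
step 9: stack=$  input=bool $  — error: stack empty but input remains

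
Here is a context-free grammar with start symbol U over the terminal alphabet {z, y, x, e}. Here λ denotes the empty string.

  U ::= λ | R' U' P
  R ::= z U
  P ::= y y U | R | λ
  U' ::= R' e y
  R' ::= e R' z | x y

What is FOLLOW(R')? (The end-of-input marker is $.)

{e, x, z}

FIRST(R) = {z}
FIRST(R') = {e, x}
FIRST(U) = {λ, e, x}  (via R' U' P)
FIRST(P) = {λ, y, z}  (via R)
FIRST(U') = {e, x}  (via R' e y)
FOLLOW(U) includes $ since U is the start symbol.
FOLLOW(R'): in U::=R' U' P, R' is followed by U' P with FIRST {e, x}; in U'::=R' e y, R' is followed by e y with FIRST {e}; in R'::=e R' z, R' is followed by z with FIRST {z}. Thus FOLLOW(R') = {e, x, z}.
FOLLOW(U): in R::=z U, the suffix after U is empty, so FOLLOW(U) ⊇ FOLLOW(R) = {$}; in P::=y y U, the suffix after U is empty, so FOLLOW(U) ⊇ FOLLOW(P) = {$}. Thus FOLLOW(U) = {$}.
FOLLOW(P): in U::=R' U' P, the suffix after P is empty, so FOLLOW(P) ⊇ FOLLOW(U) = {$}. Thus FOLLOW(P) = {$}.
FOLLOW(R): in P::=R, the suffix after R is empty, so FOLLOW(R) ⊇ FOLLOW(P) = {$}. Thus FOLLOW(R) = {$}.
FOLLOW(U'): in U::=R' U' P, U' is followed by P with FIRST {λ, y, z}; in U::=R' U' P, the suffix after U' is nullable, so FOLLOW(U') ⊇ FOLLOW(U) = {$}. Thus FOLLOW(U') = {$, y, z}.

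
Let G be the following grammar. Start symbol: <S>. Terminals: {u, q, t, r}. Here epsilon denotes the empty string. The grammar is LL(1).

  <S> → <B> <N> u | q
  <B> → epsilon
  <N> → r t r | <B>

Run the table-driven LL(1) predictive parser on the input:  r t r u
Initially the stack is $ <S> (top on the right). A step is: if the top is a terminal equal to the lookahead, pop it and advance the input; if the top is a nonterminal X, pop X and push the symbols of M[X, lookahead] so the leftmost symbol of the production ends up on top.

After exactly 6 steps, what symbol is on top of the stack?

u

step 1: stack=$ <S>  input=r t r u $  — expand <S> → <B> <N> u
step 2: stack=$ u <N> <B>  input=r t r u $  — expand <B> → epsilon
step 3: stack=$ u <N>  input=r t r u $  — expand <N> → r t r
step 4: stack=$ u r t r  input=r t r u $  — match r
step 5: stack=$ u r t  input=t r u $  — match t
step 6: stack=$ u r  input=r u $  — match r
Stack after step 6: $ u (top = u).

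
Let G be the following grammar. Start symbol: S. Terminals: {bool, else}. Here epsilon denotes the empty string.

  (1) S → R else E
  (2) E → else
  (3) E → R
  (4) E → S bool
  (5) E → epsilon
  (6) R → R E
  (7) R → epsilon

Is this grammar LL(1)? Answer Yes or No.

FIRST(S) = {else}
FIRST(E) = {epsilon, else}
FIRST(R) = {epsilon, else}
FOLLOW(S) = {$, bool}
FOLLOW(E) = {$, bool, else}
FOLLOW(R) = {$, bool, else}
Cell M[E, $] receives both E → R and E → epsilon — the grammar is not LL(1).

No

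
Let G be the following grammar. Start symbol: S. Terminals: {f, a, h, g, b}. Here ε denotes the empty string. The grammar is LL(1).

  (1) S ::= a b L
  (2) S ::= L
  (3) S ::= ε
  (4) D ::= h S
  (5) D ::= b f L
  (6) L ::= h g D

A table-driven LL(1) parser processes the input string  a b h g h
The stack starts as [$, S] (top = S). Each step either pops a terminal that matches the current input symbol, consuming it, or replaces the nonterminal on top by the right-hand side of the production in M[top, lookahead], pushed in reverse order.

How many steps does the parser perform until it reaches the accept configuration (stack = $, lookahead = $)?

9

     Stack    Input        Action
  1  $ S      a b h g h $  expand S ::= a b L
  2  $ L b a  a b h g h $  match a
  3  $ L b    b h g h $    match b
  4  $ L      h g h $      expand L ::= h g D
  5  $ D g h  h g h $      match h
  6  $ D g    g h $        match g
  7  $ D      h $          expand D ::= h S
  8  $ S h    h $          match h
  9  $ S      $            expand S ::= ε
Accept reached after 9 steps.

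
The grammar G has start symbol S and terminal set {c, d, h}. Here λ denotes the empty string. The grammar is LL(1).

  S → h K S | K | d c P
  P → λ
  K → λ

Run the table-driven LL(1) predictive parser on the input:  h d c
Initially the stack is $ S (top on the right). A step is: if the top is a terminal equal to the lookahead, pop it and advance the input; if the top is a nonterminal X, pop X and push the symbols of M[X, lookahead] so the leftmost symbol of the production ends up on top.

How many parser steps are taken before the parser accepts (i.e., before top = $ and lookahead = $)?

7

step 1: stack=$ S  input=h d c $  — expand S → h K S
step 2: stack=$ S K h  input=h d c $  — match h
step 3: stack=$ S K  input=d c $  — expand K → λ
step 4: stack=$ S  input=d c $  — expand S → d c P
step 5: stack=$ P c d  input=d c $  — match d
step 6: stack=$ P c  input=c $  — match c
step 7: stack=$ P  input=$  — expand P → λ
Accept reached after 7 steps.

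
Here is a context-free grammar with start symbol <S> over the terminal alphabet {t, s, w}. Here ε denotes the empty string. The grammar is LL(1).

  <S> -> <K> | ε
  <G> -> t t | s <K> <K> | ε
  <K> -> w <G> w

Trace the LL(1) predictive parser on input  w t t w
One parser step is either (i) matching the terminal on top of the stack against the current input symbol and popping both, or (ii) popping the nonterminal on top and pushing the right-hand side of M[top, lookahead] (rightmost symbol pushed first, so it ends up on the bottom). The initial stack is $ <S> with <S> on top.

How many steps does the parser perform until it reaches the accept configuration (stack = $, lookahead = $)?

7

step 1: stack=$ <S>  input=w t t w $  — expand <S> -> <K>
step 2: stack=$ <K>  input=w t t w $  — expand <K> -> w <G> w
step 3: stack=$ w <G> w  input=w t t w $  — match w
step 4: stack=$ w <G>  input=t t w $  — expand <G> -> t t
step 5: stack=$ w t t  input=t t w $  — match t
step 6: stack=$ w t  input=t w $  — match t
step 7: stack=$ w  input=w $  — match w
Accept reached after 7 steps.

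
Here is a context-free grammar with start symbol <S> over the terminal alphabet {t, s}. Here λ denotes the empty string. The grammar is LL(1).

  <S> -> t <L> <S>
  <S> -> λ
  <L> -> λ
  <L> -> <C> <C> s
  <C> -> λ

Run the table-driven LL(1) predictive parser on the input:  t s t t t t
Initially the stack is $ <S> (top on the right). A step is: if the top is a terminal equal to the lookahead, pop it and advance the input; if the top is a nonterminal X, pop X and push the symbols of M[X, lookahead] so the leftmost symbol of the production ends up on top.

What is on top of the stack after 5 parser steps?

     Stack            Input          Action
  1  $ <S>            t s t t t t $  expand <S> -> t <L> <S>
  2  $ <S> <L> t      t s t t t t $  match t
  3  $ <S> <L>        s t t t t $    expand <L> -> <C> <C> s
  4  $ <S> s <C> <C>  s t t t t $    expand <C> -> λ
  5  $ <S> s <C>      s t t t t $    expand <C> -> λ
Stack after step 5: $ <S> s (top = s).

s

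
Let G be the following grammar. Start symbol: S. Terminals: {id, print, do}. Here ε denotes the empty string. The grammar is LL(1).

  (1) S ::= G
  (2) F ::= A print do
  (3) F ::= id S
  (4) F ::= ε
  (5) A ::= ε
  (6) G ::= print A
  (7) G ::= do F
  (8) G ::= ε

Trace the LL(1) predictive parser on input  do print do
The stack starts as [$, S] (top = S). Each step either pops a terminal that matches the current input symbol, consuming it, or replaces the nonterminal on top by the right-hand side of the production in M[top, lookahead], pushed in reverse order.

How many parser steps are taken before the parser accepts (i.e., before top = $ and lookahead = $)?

7

step 1: stack=$ S  input=do print do $  — expand S ::= G
step 2: stack=$ G  input=do print do $  — expand G ::= do F
step 3: stack=$ F do  input=do print do $  — match do
step 4: stack=$ F  input=print do $  — expand F ::= A print do
step 5: stack=$ do print A  input=print do $  — expand A ::= ε
step 6: stack=$ do print  input=print do $  — match print
step 7: stack=$ do  input=do $  — match do
Accept reached after 7 steps.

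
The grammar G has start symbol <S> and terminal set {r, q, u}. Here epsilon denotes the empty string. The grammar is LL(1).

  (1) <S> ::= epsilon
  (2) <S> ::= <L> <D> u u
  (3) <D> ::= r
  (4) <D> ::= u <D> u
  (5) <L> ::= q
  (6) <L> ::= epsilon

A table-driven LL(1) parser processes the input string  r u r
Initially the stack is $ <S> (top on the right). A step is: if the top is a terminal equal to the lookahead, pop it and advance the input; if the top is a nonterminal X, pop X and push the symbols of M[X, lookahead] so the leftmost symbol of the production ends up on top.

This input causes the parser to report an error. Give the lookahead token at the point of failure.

     Stack          Input    Action
  1  $ <S>          r u r $  expand <S> ::= <L> <D> u u
  2  $ u u <D> <L>  r u r $  expand <L> ::= epsilon
  3  $ u u <D>      r u r $  expand <D> ::= r
  4  $ u u r        r u r $  match r
  5  $ u u          u r $    match u
  6  $ u            r $      error: top is terminal u but lookahead is r

r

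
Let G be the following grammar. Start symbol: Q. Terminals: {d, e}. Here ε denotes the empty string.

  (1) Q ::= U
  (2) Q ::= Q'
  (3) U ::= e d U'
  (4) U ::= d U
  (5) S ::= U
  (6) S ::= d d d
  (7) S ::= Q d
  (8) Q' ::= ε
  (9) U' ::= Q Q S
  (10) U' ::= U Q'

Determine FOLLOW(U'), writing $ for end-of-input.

{$, d, e}

FIRST(U): from U::=e d U' we get {e}; from U::=d U we get {d}. So FIRST(U) = {d, e}.
FIRST(Q'): from Q'::=ε we get {ε}. So FIRST(Q') = {ε}.
FIRST(Q): from Q::=U we get {d, e}; from Q::=Q' we get {ε}. So FIRST(Q) = {ε, d, e}.
FIRST(S): from S::=U we get {d, e}; from S::=d d d we get {d}; from S::=Q d we get {d, e}. So FIRST(S) = {d, e}.
FIRST(U'): from U'::=Q Q S we get {d, e}; from U'::=U Q' we get {d, e}. So FIRST(U') = {d, e}.
FOLLOW(Q) includes $ since Q is the start symbol.
FOLLOW(Q): in S::=Q d, Q is followed by d with FIRST {d}; in U'::=Q Q S (occurrence 1), Q is followed by Q S with FIRST {d, e}; in U'::=Q Q S (occurrence 2), Q is followed by S with FIRST {d, e}. Thus FOLLOW(Q) = {$, d, e}.
FOLLOW(U): in Q::=U, the suffix after U is empty, so FOLLOW(U) ⊇ FOLLOW(Q) = {$, d, e}; in U::=d U, the suffix after U is empty (adds nothing new); in S::=U, the suffix after U is empty, so FOLLOW(U) ⊇ FOLLOW(S) = {$, d, e}; in U'::=U Q', U is followed by Q' with FIRST {ε}; in U'::=U Q', the suffix after U is nullable, so FOLLOW(U) ⊇ FOLLOW(U') = {$, d, e}. Thus FOLLOW(U) = {$, d, e}.
FOLLOW(U'): in U::=e d U', the suffix after U' is empty, so FOLLOW(U') ⊇ FOLLOW(U) = {$, d, e}. Thus FOLLOW(U') = {$, d, e}.
FOLLOW(S): in U'::=Q Q S, the suffix after S is empty, so FOLLOW(S) ⊇ FOLLOW(U') = {$, d, e}. Thus FOLLOW(S) = {$, d, e}.
FOLLOW(Q'): in Q::=Q', the suffix after Q' is empty, so FOLLOW(Q') ⊇ FOLLOW(Q) = {$, d, e}; in U'::=U Q', the suffix after Q' is empty, so FOLLOW(Q') ⊇ FOLLOW(U') = {$, d, e}. Thus FOLLOW(Q') = {$, d, e}.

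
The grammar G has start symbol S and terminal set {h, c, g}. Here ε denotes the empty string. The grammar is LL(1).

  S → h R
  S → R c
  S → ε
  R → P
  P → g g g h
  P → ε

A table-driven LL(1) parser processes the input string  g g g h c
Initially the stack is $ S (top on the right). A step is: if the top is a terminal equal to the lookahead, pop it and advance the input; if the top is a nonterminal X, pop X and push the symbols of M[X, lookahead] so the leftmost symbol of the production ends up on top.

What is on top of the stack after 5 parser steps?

step 1: stack=$ S  input=g g g h c $  — expand S → R c
step 2: stack=$ c R  input=g g g h c $  — expand R → P
step 3: stack=$ c P  input=g g g h c $  — expand P → g g g h
step 4: stack=$ c h g g g  input=g g g h c $  — match g
step 5: stack=$ c h g g  input=g g h c $  — match g
Stack after step 5: $ c h g (top = g).

g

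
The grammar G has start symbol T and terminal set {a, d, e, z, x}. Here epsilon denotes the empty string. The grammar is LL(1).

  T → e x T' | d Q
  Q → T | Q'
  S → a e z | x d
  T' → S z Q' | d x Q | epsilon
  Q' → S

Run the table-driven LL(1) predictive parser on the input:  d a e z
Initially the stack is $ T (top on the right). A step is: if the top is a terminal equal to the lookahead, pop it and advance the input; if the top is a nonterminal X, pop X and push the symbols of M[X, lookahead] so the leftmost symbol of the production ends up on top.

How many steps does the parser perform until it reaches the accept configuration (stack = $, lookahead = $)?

step 1: stack=$ T  input=d a e z $  — expand T → d Q
step 2: stack=$ Q d  input=d a e z $  — match d
step 3: stack=$ Q  input=a e z $  — expand Q → Q'
step 4: stack=$ Q'  input=a e z $  — expand Q' → S
step 5: stack=$ S  input=a e z $  — expand S → a e z
step 6: stack=$ z e a  input=a e z $  — match a
step 7: stack=$ z e  input=e z $  — match e
step 8: stack=$ z  input=z $  — match z
Accept reached after 8 steps.

8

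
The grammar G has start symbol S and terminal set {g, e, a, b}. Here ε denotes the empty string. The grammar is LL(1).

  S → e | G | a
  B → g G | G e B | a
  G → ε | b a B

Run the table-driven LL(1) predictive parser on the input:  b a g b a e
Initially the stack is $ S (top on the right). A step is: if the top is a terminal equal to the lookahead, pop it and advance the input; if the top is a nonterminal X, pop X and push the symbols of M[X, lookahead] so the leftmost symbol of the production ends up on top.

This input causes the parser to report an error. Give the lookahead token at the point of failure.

$

      Stack    Input          Action
   1  $ S      b a g b a e $  expand S → G
   2  $ G      b a g b a e $  expand G → b a B
   3  $ B a b  b a g b a e $  match b
   4  $ B a    a g b a e $    match a
   5  $ B      g b a e $      expand B → g G
   6  $ G g    g b a e $      match g
   7  $ G      b a e $        expand G → b a B
   8  $ B a b  b a e $        match b
   9  $ B a    a e $          match a
  10  $ B      e $            expand B → G e B
  11  $ B e G  e $            expand G → ε
  12  $ B e    e $            match e
  13  $ B      $              error: M[B, $] is empty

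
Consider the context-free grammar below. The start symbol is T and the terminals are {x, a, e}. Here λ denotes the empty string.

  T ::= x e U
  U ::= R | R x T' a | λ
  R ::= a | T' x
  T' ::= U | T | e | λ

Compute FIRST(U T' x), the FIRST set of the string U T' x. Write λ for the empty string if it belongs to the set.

FIRST(T): from T::=x e U we get {x}. So FIRST(T) = {x}.
FIRST(U): from U::=R we get {a, e, x}; from U::=R x T' a we get {a, e, x}; from U::=λ we get {λ}. So FIRST(U) = {λ, a, e, x}.
FIRST(T'): from T'::=U we get {λ, a, e, x}; from T'::=T we get {x}; from T'::=e we get {e}; from T'::=λ we get {λ}. So FIRST(T') = {λ, a, e, x}.
FIRST(R): from R::=a we get {a}; from R::=T' x we get {a, e, x}. So FIRST(R) = {a, e, x}.
FIRST(U T' x): take FIRST of each symbol in turn, carrying on past any symbol whose FIRST contains λ; result {a, e, x}.

{a, e, x}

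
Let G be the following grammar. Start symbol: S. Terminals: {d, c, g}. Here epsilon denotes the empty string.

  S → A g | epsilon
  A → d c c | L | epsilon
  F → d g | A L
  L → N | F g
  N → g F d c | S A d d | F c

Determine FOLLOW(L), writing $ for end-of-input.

FIRST(S) = {epsilon, d, g}  (via A g)
FIRST(A) = {epsilon, d, g}  (via L)
FIRST(F) = {d, g}  (via A L)
FIRST(N) = {d, g}  (via S A d d, F c)
FIRST(L) = {d, g}  (via N, F g)
FOLLOW(S) includes $ since S is the start symbol.
FOLLOW(S): in N→S A d d, S is followed by A d d with FIRST {d, g}. Thus FOLLOW(S) = {$, d, g}.
FOLLOW(A): in S→A g, A is followed by g with FIRST {g}; in F→A L, A is followed by L with FIRST {d, g}; in N→S A d d, A is followed by d d with FIRST {d}. Thus FOLLOW(A) = {d, g}.
FOLLOW(F): in L→F g, F is followed by g with FIRST {g}; in N→g F d c, F is followed by d c with FIRST {d}; in N→F c, F is followed by c with FIRST {c}. Thus FOLLOW(F) = {c, d, g}.
FOLLOW(L): in A→L, the suffix after L is empty, so FOLLOW(L) ⊇ FOLLOW(A) = {d, g}; in F→A L, the suffix after L is empty, so FOLLOW(L) ⊇ FOLLOW(F) = {c, d, g}. Thus FOLLOW(L) = {c, d, g}.
FOLLOW(N): in L→N, the suffix after N is empty, so FOLLOW(N) ⊇ FOLLOW(L) = {c, d, g}. Thus FOLLOW(N) = {c, d, g}.

{c, d, g}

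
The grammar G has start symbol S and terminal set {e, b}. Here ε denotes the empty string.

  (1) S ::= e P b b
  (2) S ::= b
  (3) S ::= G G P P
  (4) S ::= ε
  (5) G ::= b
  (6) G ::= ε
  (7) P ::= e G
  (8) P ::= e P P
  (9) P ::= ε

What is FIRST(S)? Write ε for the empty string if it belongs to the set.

FIRST(G) = {ε, b}
FIRST(P) = {ε, e}
FIRST(S) = {ε, b, e}  (via G G P P)

{ε, b, e}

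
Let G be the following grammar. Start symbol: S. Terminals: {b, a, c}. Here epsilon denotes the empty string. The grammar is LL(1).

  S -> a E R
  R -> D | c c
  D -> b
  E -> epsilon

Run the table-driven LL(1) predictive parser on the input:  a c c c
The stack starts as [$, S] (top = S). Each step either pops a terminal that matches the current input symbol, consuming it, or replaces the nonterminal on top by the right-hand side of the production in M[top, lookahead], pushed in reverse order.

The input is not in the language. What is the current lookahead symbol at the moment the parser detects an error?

c

step 1: stack=$ S  input=a c c c $  — expand S -> a E R
step 2: stack=$ R E a  input=a c c c $  — match a
step 3: stack=$ R E  input=c c c $  — expand E -> epsilon
step 4: stack=$ R  input=c c c $  — expand R -> c c
step 5: stack=$ c c  input=c c c $  — match c
step 6: stack=$ c  input=c c $  — match c
step 7: stack=$  input=c $  — error: stack empty but input remains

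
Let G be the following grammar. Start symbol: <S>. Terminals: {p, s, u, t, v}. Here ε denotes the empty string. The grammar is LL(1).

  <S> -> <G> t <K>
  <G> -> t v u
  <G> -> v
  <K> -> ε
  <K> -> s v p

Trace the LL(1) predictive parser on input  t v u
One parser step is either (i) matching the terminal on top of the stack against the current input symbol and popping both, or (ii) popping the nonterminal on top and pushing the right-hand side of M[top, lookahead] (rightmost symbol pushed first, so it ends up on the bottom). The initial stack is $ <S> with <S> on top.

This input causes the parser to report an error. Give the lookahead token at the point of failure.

     Stack          Input    Action
  1  $ <S>          t v u $  expand <S> -> <G> t <K>
  2  $ <K> t <G>    t v u $  expand <G> -> t v u
  3  $ <K> t u v t  t v u $  match t
  4  $ <K> t u v    v u $    match v
  5  $ <K> t u      u $      match u
  6  $ <K> t        $        error: top is terminal t but lookahead is $

$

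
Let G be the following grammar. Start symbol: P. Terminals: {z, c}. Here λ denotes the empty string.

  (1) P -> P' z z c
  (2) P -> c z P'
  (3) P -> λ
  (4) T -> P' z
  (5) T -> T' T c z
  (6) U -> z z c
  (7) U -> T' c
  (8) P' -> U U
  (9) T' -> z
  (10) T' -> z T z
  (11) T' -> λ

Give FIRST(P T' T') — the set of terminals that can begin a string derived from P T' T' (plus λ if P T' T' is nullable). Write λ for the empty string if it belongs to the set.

{λ, c, z}

FIRST(T'): from T'->z we get {z}; from T'->z T z we get {z}; from T'->λ we get {λ}. So FIRST(T') = {λ, z}.
FIRST(U): from U->z z c we get {z}; from U->T' c we get {c, z}. So FIRST(U) = {c, z}.
FIRST(P'): from P'->U U we get {c, z}. So FIRST(P') = {c, z}.
FIRST(P): from P->P' z z c we get {c, z}; from P->c z P' we get {c}; from P->λ we get {λ}. So FIRST(P) = {λ, c, z}.
FIRST(T): from T->P' z we get {c, z}; from T->T' T c z we get {c, z}. So FIRST(T) = {c, z}.
FIRST(P T' T'): take FIRST of each symbol in turn, carrying on past any symbol whose FIRST contains λ; result {λ, c, z}.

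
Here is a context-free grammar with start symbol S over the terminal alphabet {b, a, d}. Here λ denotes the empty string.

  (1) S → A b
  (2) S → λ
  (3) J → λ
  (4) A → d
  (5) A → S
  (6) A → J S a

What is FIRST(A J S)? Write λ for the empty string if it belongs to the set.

{λ, a, b, d}

FIRST(J) = {λ}
FIRST(S) = {λ, a, b, d}  (via A b)
FIRST(A) = {λ, a, b, d}  (via S, J S a)
FIRST(A J S): take FIRST of each symbol in turn, carrying on past any symbol whose FIRST contains λ; result {λ, a, b, d}.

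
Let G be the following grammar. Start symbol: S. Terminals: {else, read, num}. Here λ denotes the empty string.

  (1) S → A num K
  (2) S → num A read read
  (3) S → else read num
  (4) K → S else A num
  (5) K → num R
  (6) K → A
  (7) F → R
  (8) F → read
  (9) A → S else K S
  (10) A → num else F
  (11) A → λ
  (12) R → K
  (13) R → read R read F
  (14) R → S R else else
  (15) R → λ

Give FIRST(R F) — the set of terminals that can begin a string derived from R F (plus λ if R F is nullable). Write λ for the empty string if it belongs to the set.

FIRST(S) = {else, num}  (via A num K)
FIRST(A) = {λ, else, num}  (via S else K S)
FIRST(K) = {λ, else, num}  (via S else A num, A)
FIRST(R) = {λ, else, num, read}  (via K, S R else else)
FIRST(F) = {λ, else, num, read}  (via R)
FIRST(R F): take FIRST of each symbol in turn, carrying on past any symbol whose FIRST contains λ; result {λ, else, num, read}.

{λ, else, num, read}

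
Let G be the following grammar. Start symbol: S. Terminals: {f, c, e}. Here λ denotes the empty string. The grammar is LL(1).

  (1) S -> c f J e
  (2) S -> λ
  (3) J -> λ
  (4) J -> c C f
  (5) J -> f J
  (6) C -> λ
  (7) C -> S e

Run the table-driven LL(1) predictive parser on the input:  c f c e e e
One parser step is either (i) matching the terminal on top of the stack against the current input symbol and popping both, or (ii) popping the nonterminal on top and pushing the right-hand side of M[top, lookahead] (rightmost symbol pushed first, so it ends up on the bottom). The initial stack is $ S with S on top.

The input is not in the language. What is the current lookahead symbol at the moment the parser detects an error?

     Stack      Input          Action
  1  $ S        c f c e e e $  expand S -> c f J e
  2  $ e J f c  c f c e e e $  match c
  3  $ e J f    f c e e e $    match f
  4  $ e J      c e e e $      expand J -> c C f
  5  $ e f C c  c e e e $      match c
  6  $ e f C    e e e $        expand C -> S e
  7  $ e f e S  e e e $        expand S -> λ
  8  $ e f e    e e e $        match e
  9  $ e f      e e $          error: top is terminal f but lookahead is e

e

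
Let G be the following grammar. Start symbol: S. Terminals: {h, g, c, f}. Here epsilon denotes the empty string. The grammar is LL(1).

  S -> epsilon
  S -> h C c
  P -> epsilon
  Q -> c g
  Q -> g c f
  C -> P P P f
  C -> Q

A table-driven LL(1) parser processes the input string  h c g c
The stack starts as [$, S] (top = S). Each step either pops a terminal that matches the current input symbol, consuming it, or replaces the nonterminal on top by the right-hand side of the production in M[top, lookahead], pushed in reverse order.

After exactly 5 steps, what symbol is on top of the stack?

     Stack    Input      Action
  1  $ S      h c g c $  expand S -> h C c
  2  $ c C h  h c g c $  match h
  3  $ c C    c g c $    expand C -> Q
  4  $ c Q    c g c $    expand Q -> c g
  5  $ c g c  c g c $    match c
Stack after step 5: $ c g (top = g).

g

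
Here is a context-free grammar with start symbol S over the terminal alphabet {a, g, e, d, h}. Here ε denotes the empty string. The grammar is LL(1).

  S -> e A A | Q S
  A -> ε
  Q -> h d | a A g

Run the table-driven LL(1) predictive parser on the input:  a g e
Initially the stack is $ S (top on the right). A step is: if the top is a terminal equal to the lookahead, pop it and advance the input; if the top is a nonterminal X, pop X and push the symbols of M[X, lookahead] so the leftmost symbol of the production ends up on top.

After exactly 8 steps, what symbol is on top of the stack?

A

step 1: stack=$ S  input=a g e $  — expand S -> Q S
step 2: stack=$ S Q  input=a g e $  — expand Q -> a A g
step 3: stack=$ S g A a  input=a g e $  — match a
step 4: stack=$ S g A  input=g e $  — expand A -> ε
step 5: stack=$ S g  input=g e $  — match g
step 6: stack=$ S  input=e $  — expand S -> e A A
step 7: stack=$ A A e  input=e $  — match e
step 8: stack=$ A A  input=$  — expand A -> ε
Stack after step 8: $ A (top = A).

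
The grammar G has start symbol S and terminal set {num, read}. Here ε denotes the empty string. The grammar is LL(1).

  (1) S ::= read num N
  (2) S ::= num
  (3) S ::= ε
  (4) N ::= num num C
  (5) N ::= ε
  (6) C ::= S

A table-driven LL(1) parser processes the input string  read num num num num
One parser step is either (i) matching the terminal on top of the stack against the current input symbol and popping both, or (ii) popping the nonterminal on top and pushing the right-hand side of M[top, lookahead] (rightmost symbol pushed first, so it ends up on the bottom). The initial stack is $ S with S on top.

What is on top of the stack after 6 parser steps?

     Stack         Input                   Action
  1  $ S           read num num num num $  expand S ::= read num N
  2  $ N num read  read num num num num $  match read
  3  $ N num       num num num num $       match num
  4  $ N           num num num $           expand N ::= num num C
  5  $ C num num   num num num $           match num
  6  $ C num       num num $               match num
Stack after step 6: $ C (top = C).

C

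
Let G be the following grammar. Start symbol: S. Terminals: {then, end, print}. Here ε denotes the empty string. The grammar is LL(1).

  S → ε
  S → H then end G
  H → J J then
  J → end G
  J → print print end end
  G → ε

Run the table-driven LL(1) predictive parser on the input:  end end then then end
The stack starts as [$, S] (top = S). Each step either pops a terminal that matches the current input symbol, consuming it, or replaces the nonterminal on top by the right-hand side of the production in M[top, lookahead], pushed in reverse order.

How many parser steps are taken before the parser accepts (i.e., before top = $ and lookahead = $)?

step 1: stack=$ S  input=end end then then end $  — expand S → H then end G
step 2: stack=$ G end then H  input=end end then then end $  — expand H → J J then
step 3: stack=$ G end then then J J  input=end end then then end $  — expand J → end G
step 4: stack=$ G end then then J G end  input=end end then then end $  — match end
step 5: stack=$ G end then then J G  input=end then then end $  — expand G → ε
step 6: stack=$ G end then then J  input=end then then end $  — expand J → end G
step 7: stack=$ G end then then G end  input=end then then end $  — match end
step 8: stack=$ G end then then G  input=then then end $  — expand G → ε
step 9: stack=$ G end then then  input=then then end $  — match then
step 10: stack=$ G end then  input=then end $  — match then
step 11: stack=$ G end  input=end $  — match end
step 12: stack=$ G  input=$  — expand G → ε
Accept reached after 12 steps.

12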